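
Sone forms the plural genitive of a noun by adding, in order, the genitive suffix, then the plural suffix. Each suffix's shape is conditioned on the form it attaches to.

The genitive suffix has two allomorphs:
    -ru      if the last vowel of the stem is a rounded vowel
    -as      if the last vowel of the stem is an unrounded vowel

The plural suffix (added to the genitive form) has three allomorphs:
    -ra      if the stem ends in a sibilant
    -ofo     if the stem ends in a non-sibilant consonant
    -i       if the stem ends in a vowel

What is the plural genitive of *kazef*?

*kazef*: last vowel = /e/, an unrounded vowel → -as → *kazefas*.
Since the final sound of the genitive form *kazefas* is /s/ (a sibilant), it takes -ra, giving *kazefasra*.

kazefasra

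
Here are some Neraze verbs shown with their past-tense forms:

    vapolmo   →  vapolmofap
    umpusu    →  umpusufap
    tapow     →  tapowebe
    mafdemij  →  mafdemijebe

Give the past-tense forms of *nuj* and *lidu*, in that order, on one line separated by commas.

nujebe, lidufap

Looking at the final sound of each stem: -ebe when the stem ends in a consonant (*tapow*, *mafdemij*); -fap when the stem ends in a vowel (*vapolmo*, *umpusu*).
*nuj*: final sound = /j/, a consonant → -ebe → *nujebe*.
Since the final sound of *lidu* is /u/ (a vowel), it takes -fap, giving *lidufap*.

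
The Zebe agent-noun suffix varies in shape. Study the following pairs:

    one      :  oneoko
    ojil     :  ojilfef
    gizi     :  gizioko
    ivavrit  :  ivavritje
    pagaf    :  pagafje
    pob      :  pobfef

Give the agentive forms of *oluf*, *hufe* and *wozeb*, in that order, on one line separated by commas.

The alternation tracks the final sound of the stem — -je when the stem ends in a voiceless consonant (*ivavrit*, *pagaf*); -fef when the stem ends in a voiced consonant (*ojil*, *pob*); -oko when the stem ends in a vowel (*one*, *gizi*).
*oluf* — final sound /f/ (a voiceless consonant) → -je → *olufje*.
*hufe* — final sound /e/ (a vowel) → -oko → *hufeoko*.
The final sound of *wozeb* is /b/, which is a voiced consonant, so the suffix is -fef, giving *wozebfef*.

olufje, hufeoko, wozebfef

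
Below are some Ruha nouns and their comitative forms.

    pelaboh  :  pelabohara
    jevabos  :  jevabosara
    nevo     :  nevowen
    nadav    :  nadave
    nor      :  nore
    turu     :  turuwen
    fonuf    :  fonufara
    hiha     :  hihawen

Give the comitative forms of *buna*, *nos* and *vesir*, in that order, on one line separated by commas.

The alternation tracks the final sound of the stem — -ara when the stem ends in a voiceless consonant (*pelaboh*, *jevabos*, *fonuf*); -e when the stem ends in a voiced consonant (*nadav*, *nor*); -wen when the stem ends in a vowel (*nevo*, *turu*, *hiha*).
*buna*: final sound = /a/, a vowel → -wen → *bunawen*.
*nos*: final sound = /s/, a voiceless consonant → -ara → *nosara*.
*vesir* — final sound /r/ (a voiced consonant) → -e → *vesire*.

bunawen, nosara, vesire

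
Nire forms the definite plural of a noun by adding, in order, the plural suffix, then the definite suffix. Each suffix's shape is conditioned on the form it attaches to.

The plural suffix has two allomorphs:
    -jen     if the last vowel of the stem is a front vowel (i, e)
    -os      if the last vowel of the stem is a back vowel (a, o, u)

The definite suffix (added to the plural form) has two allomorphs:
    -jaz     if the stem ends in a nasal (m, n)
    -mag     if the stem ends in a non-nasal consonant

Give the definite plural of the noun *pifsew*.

*pifsew* — last vowel /e/ (a front vowel) → -jen → *pifsewjen*.
The final consonant of the plural form *pifsewjen* is /n/, which is a nasal, so the definite suffix is -jaz, giving *pifsewjenjaz*.

pifsewjenjaz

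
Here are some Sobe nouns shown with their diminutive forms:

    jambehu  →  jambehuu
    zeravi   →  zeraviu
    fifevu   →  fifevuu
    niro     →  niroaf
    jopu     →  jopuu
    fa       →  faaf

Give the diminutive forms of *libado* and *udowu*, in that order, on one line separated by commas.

The pattern is height harmony: -u when the last vowel of the stem is a high vowel (*jambehu*, *zeravi*, *fifevu*, *jopu*); -af when the last vowel of the stem is a non-high vowel (*niro*, *fa*).
*libado* — last vowel /o/ (a non-high vowel) → -af → *libadoaf*.
*udowu* — last vowel /u/ (a high vowel) → -u → *udowuu*.

libadoaf, udowuu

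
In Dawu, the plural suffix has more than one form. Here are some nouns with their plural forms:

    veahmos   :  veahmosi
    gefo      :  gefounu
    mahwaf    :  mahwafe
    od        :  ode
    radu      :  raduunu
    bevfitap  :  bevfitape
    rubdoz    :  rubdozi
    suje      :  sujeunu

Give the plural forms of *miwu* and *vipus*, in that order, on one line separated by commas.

miwuunu, vipusi

Looking at the final sound of each stem: -i when the stem ends in a sibilant (*veahmos*, *rubdoz*); -e when the stem ends in a non-sibilant consonant (*mahwaf*, *od*, *bevfitap*); -unu when the stem ends in a vowel (*gefo*, *radu*, *suje*).
Since the final sound of *miwu* is /u/ (a vowel), it takes -unu, giving *miwuunu*.
The final sound of *vipus* is /s/, which is a sibilant, so the suffix is -i, giving *vipusi*.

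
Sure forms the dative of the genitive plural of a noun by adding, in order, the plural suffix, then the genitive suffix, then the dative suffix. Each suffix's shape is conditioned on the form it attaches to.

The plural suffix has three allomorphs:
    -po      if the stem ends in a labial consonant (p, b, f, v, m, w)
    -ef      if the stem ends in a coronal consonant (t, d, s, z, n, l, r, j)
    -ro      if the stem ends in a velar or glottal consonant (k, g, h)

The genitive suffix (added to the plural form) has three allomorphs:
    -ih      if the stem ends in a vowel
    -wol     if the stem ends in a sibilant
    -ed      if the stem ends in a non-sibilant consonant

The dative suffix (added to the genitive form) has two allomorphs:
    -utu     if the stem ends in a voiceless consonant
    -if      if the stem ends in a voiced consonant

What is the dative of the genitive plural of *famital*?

famitalefedif

The final consonant of *famital* is /l/, which is coronal, so the plural suffix is -ef, giving *famitalef*.
The plural form *famitalef* — final sound /f/ (a non-sibilant consonant) → -ed → *famitalefed*.
The genitive form *famitalefed*: final consonant = /d/, voiced → -if → *famitalefedif*.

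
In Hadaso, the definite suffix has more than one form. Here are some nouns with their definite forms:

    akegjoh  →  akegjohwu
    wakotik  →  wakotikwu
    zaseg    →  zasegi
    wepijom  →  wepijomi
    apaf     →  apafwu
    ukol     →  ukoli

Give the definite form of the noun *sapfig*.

sapfigi

The pattern is voicing of the final consonant: -wu when the stem ends in a voiceless consonant (*akegjoh*, *wakotik*, *apaf*); -i when the stem ends in a voiced consonant (*zaseg*, *wepijom*, *ukol*).
*sapfig* — final consonant /g/ (voiced) → -i → *sapfigi*.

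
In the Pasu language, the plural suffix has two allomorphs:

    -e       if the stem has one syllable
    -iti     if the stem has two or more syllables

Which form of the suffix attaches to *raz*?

-e

*raz* has one syllable, so the suffix is -e.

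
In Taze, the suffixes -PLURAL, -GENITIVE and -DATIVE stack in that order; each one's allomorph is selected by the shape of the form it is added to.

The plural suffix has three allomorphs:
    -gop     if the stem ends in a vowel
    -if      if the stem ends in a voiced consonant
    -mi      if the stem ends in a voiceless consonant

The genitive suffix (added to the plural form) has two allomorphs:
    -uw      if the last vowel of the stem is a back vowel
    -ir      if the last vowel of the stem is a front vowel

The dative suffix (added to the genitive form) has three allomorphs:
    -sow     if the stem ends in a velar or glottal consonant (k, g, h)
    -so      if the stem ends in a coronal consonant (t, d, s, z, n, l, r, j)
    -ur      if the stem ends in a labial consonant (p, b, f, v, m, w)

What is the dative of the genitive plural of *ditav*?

*ditav*: final sound = /v/, a voiced consonant → -if → *ditavif*.
The plural form *ditavif*: last vowel = /i/, a front vowel → -ir → *ditavifir*.
The genitive form *ditavifir* — final consonant /r/ (coronal) → -so → *ditavifirso*.

ditavifirso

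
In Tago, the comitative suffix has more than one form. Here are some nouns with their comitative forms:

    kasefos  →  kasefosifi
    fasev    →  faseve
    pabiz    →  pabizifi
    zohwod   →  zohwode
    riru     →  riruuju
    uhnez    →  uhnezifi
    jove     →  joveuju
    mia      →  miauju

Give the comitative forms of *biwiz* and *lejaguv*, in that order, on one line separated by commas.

biwizifi, lejaguve

Looking at the final sound of each stem: -ifi when the stem ends in a sibilant (*kasefos*, *pabiz*, *uhnez*); -e when the stem ends in a non-sibilant consonant (*fasev*, *zohwod*); -uju when the stem ends in a vowel (*riru*, *jove*, *mia*).
Since the final sound of *biwiz* is /z/ (a sibilant), it takes -ifi, giving *biwizifi*.
*lejaguv* — final sound /v/ (a non-sibilant consonant) → -e → *lejaguve*.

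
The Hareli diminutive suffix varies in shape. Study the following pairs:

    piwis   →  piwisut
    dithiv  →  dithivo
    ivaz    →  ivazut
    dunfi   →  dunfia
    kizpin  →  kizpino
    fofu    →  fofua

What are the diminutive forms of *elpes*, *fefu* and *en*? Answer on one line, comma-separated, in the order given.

The suffix is conditioned by the final sound: -ut when the stem ends in a sibilant (*piwis*, *ivaz*); -o when the stem ends in a non-sibilant consonant (*dithiv*, *kizpin*); -a when the stem ends in a vowel (*dunfi*, *fofu*).
*elpes* — final sound /s/ (a sibilant) → -ut → *elpesut*.
Since the final sound of *fefu* is /u/ (a vowel), it takes -a, giving *fefua*.
*en* — final sound /n/ (a non-sibilant consonant) → -o → *eno*.

elpesut, fefua, eno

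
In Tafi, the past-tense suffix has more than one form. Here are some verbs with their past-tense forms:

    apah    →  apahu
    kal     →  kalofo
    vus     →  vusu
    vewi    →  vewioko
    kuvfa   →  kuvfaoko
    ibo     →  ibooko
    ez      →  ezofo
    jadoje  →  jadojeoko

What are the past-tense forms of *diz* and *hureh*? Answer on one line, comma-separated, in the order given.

dizofo, hurehu

The alternation tracks the final sound of the stem — -u when the stem ends in a voiceless consonant (*apah*, *vus*); -ofo when the stem ends in a voiced consonant (*kal*, *ez*); -oko when the stem ends in a vowel (*vewi*, *kuvfa*, *ibo*, *jadoje*).
The final sound of *diz* is /z/, which is a voiced consonant, so the suffix is -ofo, giving *dizofo*.
The final sound of *hureh* is /h/, which is a voiceless consonant, so the suffix is -u, giving *hurehu*.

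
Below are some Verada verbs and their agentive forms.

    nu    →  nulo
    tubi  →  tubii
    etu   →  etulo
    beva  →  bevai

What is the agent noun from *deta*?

detai

Looking at the last vowel of each stem: -lo when the last vowel of the stem is a rounded vowel (*nu*, *etu*); -i when the last vowel of the stem is an unrounded vowel (*tubi*, *beva*).
*deta*: last vowel = /a/, an unrounded vowel → -i → *detai*.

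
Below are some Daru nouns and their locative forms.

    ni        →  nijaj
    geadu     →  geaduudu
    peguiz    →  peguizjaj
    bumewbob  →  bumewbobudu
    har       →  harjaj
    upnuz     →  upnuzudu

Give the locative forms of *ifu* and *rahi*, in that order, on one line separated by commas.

The pattern is rounding harmony: -udu when the last vowel of the stem is a rounded vowel (*geadu*, *bumewbob*, *upnuz*); -jaj when the last vowel of the stem is an unrounded vowel (*ni*, *peguiz*, *har*).
Since the last vowel of *ifu* is /u/ (a rounded vowel), it takes -udu, giving *ifuudu*.
The last vowel of *rahi* is /i/, which is an unrounded vowel, so the suffix is -jaj, giving *rahijaj*.

ifuudu, rahijaj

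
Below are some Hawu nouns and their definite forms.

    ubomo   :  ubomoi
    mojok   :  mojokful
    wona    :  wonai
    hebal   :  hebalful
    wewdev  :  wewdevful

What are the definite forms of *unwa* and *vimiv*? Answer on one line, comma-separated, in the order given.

The suffix is conditioned by the final sound: -ful when the stem ends in a consonant (*mojok*, *hebal*, *wewdev*); -i when the stem ends in a vowel (*ubomo*, *wona*).
Since the final sound of *unwa* is /a/ (a vowel), it takes -i, giving *unwai*.
*vimiv*: final sound = /v/, a consonant → -ful → *vimivful*.

unwai, vimivful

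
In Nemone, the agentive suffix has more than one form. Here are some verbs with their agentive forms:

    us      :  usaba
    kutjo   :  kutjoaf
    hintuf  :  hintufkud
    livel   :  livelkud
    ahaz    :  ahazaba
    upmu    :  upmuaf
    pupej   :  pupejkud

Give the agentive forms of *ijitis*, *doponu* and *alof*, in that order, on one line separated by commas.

ijitisaba, doponuaf, alofkud

Looking at the final sound of each stem: -aba when the stem ends in a sibilant (*us*, *ahaz*); -kud when the stem ends in a non-sibilant consonant (*hintuf*, *livel*, *pupej*); -af when the stem ends in a vowel (*kutjo*, *upmu*).
*ijitis* — final sound /s/ (a sibilant) → -aba → *ijitisaba*.
*doponu* — final sound /u/ (a vowel) → -af → *doponuaf*.
The final sound of *alof* is /f/, which is a non-sibilant consonant, so the suffix is -kud, giving *alofkud*.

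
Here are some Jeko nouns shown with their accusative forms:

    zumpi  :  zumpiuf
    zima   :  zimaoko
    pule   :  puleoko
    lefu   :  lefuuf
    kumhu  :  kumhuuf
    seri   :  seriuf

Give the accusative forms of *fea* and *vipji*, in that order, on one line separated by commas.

feaoko, vipjiuf

The suffix is conditioned by the last vowel: -uf when the last vowel of the stem is a high vowel (*zumpi*, *lefu*, *kumhu*, *seri*); -oko when the last vowel of the stem is a non-high vowel (*zima*, *pule*).
Since the last vowel of *fea* is /a/ (a non-high vowel), it takes -oko, giving *feaoko*.
The last vowel of *vipji* is /i/, which is a high vowel, so the suffix is -uf, giving *vipjiuf*.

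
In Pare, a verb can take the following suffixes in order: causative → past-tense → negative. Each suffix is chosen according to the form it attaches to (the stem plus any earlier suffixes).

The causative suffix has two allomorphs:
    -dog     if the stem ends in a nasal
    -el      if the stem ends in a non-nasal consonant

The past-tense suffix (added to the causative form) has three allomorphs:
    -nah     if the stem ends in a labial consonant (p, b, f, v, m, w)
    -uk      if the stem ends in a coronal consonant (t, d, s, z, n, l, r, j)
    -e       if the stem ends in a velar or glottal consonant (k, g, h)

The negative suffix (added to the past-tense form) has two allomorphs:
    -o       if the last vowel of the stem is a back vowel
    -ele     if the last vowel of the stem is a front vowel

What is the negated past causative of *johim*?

The final consonant of *johim* is /m/, which is a nasal, so the causative suffix is -dog, giving *johimdog*.
Since the final consonant of the causative form *johimdog* is /g/ (velar/glottal), it takes -e, giving *johimdoge*.
Since the last vowel of the past-tense form *johimdoge* is /e/ (a front vowel), it takes -ele, giving *johimdogeele*.

johimdogeele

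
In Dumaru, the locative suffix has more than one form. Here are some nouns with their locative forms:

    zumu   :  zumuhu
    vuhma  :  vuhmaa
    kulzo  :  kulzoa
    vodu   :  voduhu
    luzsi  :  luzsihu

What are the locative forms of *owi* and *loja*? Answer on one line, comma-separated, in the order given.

Looking at the last vowel of each stem: -hu when the last vowel of the stem is a high vowel (*zumu*, *vodu*, *luzsi*); -a when the last vowel of the stem is a non-high vowel (*vuhma*, *kulzo*).
*owi*: last vowel = /i/, a high vowel → -hu → *owihu*.
The last vowel of *loja* is /a/, which is a non-high vowel, so the suffix is -a, giving *lojaa*.

owihu, lojaa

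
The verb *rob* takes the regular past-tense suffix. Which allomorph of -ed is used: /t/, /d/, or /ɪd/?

/d/

The stem *rob* ends in a voiced sound other than /d/.
The -ed suffix is realized as /ɪd/ after /t, d/; as /t/ after other voiceless consonants; and as /d/ after other voiced sounds.
So -ed on *rob* is pronounced /d/.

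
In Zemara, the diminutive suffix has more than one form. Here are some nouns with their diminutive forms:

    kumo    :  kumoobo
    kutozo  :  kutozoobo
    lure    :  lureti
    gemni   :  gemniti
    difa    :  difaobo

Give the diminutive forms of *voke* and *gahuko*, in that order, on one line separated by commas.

The alternation tracks the last vowel of the stem — -ti when the last vowel of the stem is a front vowel (*lure*, *gemni*); -obo when the last vowel of the stem is a back vowel (*kumo*, *kutozo*, *difa*).
*voke*: last vowel = /e/, a front vowel → -ti → *voketi*.
*gahuko*: last vowel = /o/, a back vowel → -obo → *gahukoobo*.

voketi, gahukoobo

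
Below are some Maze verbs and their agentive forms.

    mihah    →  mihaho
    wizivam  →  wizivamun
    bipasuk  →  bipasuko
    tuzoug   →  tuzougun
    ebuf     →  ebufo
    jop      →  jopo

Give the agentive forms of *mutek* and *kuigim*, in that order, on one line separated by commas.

muteko, kuigimun

Looking at the final consonant of each stem: -o when the stem ends in a voiceless consonant (*mihah*, *bipasuk*, *ebuf*, *jop*); -un when the stem ends in a voiced consonant (*wizivam*, *tuzoug*).
The final consonant of *mutek* is /k/, which is voiceless, so the suffix is -o, giving *muteko*.
Since the final consonant of *kuigim* is /m/ (voiced), it takes -un, giving *kuigimun*.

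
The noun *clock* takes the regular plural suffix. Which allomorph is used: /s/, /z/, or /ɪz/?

/s/

The stem *clock* ends in a voiceless non-sibilant consonant.
The plural suffix surfaces as /ɪz/ after sibilants, /s/ after other voiceless consonants, and /z/ after other voiced sounds.
So the plural -s on *clock* is pronounced /s/.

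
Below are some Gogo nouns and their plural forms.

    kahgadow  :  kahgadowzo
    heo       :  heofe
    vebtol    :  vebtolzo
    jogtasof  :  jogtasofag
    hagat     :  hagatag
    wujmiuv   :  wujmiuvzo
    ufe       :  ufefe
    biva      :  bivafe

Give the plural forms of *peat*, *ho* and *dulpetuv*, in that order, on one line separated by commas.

peatag, hofe, dulpetuvzo

The pattern is voicing of the final sound: -ag when the stem ends in a voiceless consonant (*jogtasof*, *hagat*); -zo when the stem ends in a voiced consonant (*kahgadow*, *vebtol*, *wujmiuv*); -fe when the stem ends in a vowel (*heo*, *ufe*, *biva*).
*peat* — final sound /t/ (a voiceless consonant) → -ag → *peatag*.
*ho*: final sound = /o/, a vowel → -fe → *hofe*.
*dulpetuv*: final sound = /v/, a voiced consonant → -zo → *dulpetuvzo*.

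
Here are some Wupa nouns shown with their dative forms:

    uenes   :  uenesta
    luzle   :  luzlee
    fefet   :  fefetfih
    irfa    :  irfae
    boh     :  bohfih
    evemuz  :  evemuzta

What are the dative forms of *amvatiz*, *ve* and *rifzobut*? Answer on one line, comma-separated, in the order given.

amvatizta, vee, rifzobutfih

The pattern is sibilance of the final sound: -ta when the stem ends in a sibilant (*uenes*, *evemuz*); -fih when the stem ends in a non-sibilant consonant (*fefet*, *boh*); -e when the stem ends in a vowel (*luzle*, *irfa*).
Since the final sound of *amvatiz* is /z/ (a sibilant), it takes -ta, giving *amvatizta*.
Since the final sound of *ve* is /e/ (a vowel), it takes -e, giving *vee*.
*rifzobut* — final sound /t/ (a non-sibilant consonant) → -fih → *rifzobutfih*.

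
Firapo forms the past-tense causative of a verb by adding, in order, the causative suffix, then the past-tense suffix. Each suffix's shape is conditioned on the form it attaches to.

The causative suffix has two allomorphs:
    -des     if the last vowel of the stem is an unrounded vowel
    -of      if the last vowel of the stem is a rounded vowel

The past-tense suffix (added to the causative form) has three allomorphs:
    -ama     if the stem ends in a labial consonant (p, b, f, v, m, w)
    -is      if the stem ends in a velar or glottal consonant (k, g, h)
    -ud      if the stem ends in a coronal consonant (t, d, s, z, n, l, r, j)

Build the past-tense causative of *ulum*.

ulumofama

Since the last vowel of *ulum* is /u/ (a rounded vowel), it takes -of, giving *ulumof*.
The final consonant of the causative form *ulumof* is /f/, which is labial, so the past-tense suffix is -ama, giving *ulumofama*.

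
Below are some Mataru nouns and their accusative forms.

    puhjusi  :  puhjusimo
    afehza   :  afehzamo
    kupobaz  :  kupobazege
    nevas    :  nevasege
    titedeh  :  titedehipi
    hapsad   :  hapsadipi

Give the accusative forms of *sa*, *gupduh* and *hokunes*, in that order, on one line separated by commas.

samo, gupduhipi, hokunesege

The pattern is sibilance of the final sound: -ege when the stem ends in a sibilant (*kupobaz*, *nevas*); -ipi when the stem ends in a non-sibilant consonant (*titedeh*, *hapsad*); -mo when the stem ends in a vowel (*puhjusi*, *afehza*).
The final sound of *sa* is /a/, which is a vowel, so the suffix is -mo, giving *samo*.
*gupduh*: final sound = /h/, a non-sibilant consonant → -ipi → *gupduhipi*.
The final sound of *hokunes* is /s/, which is a sibilant, so the suffix is -ege, giving *hokunesege*.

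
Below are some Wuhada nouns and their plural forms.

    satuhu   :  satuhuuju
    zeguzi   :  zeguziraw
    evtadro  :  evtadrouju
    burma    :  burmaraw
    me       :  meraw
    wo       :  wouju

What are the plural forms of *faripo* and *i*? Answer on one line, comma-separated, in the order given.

The alternation tracks the last vowel of the stem — -uju when the last vowel of the stem is a rounded vowel (*satuhu*, *evtadro*, *wo*); -raw when the last vowel of the stem is an unrounded vowel (*zeguzi*, *burma*, *me*).
The last vowel of *faripo* is /o/, which is a rounded vowel, so the suffix is -uju, giving *faripouju*.
Since the last vowel of *i* is /i/ (an unrounded vowel), it takes -raw, giving *iraw*.

faripouju, iraw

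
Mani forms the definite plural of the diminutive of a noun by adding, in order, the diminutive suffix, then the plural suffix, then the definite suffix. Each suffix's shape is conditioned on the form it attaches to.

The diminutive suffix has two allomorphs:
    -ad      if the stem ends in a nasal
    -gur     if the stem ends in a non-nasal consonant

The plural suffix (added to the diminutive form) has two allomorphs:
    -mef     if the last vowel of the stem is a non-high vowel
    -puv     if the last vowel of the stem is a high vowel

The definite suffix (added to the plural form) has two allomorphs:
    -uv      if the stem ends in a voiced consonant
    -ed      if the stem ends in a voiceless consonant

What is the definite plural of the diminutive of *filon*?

filonadmefed

*filon* — final consonant /n/ (a nasal) → -ad → *filonad*.
The diminutive form *filonad*: last vowel = /a/, a non-high vowel → -mef → *filonadmef*.
The plural form *filonadmef* — final consonant /f/ (voiceless) → -ed → *filonadmefed*.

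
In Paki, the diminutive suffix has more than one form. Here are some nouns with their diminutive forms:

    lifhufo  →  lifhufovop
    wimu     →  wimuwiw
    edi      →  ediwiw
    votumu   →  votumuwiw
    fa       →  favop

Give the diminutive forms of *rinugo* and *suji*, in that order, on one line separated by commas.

rinugovop, sujiwiw

The pattern is height harmony: -wiw when the last vowel of the stem is a high vowel (*wimu*, *edi*, *votumu*); -vop when the last vowel of the stem is a non-high vowel (*lifhufo*, *fa*).
*rinugo*: last vowel = /o/, a non-high vowel → -vop → *rinugovop*.
The last vowel of *suji* is /i/, which is a high vowel, so the suffix is -wiw, giving *sujiwiw*.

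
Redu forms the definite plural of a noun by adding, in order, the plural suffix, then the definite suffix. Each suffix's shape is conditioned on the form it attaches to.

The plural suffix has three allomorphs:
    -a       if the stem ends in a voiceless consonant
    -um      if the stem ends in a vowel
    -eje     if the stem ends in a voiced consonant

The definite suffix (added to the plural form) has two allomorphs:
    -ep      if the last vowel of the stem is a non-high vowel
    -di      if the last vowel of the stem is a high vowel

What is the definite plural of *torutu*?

torutuumdi

The final sound of *torutu* is /u/, which is a vowel, so the plural suffix is -um, giving *torutuum*.
The plural form *torutuum*: last vowel = /u/, a high vowel → -di → *torutuumdi*.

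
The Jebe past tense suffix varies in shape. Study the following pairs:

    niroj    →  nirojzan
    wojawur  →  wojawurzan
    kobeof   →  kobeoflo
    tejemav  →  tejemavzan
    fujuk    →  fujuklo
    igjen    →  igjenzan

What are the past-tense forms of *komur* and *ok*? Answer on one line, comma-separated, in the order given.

komurzan, oklo

The pattern is voicing of the final consonant: -lo when the stem ends in a voiceless consonant (*kobeof*, *fujuk*); -zan when the stem ends in a voiced consonant (*niroj*, *wojawur*, *tejemav*, *igjen*).
Since the final consonant of *komur* is /r/ (voiced), it takes -zan, giving *komurzan*.
Since the final consonant of *ok* is /k/ (voiceless), it takes -lo, giving *oklo*.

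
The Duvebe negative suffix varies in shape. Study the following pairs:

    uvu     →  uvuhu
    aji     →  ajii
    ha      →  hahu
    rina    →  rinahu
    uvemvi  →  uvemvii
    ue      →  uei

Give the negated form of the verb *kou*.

kouhu

The suffix is conditioned by the last vowel: -i when the last vowel of the stem is a front vowel (*aji*, *uvemvi*, *ue*); -hu when the last vowel of the stem is a back vowel (*uvu*, *ha*, *rina*).
*kou* — last vowel /u/ (a back vowel) → -hu → *kouhu*.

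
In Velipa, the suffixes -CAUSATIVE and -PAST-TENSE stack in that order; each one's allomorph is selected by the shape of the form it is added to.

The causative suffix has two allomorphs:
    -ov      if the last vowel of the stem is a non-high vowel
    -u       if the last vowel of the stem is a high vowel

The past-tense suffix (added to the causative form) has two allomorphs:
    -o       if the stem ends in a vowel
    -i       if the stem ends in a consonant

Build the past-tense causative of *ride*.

*ride* — last vowel /e/ (a non-high vowel) → -ov → *rideov*.
The final sound of the causative form *rideov* is /v/, which is a consonant, so the past-tense suffix is -i, giving *rideovi*.

rideovi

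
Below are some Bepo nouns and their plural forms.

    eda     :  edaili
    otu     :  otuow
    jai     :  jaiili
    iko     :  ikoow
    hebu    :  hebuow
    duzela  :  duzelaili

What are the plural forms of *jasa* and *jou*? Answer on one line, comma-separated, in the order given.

Looking at the last vowel of each stem: -ow when the last vowel of the stem is a rounded vowel (*otu*, *iko*, *hebu*); -ili when the last vowel of the stem is an unrounded vowel (*eda*, *jai*, *duzela*).
*jasa*: last vowel = /a/, an unrounded vowel → -ili → *jasaili*.
Since the last vowel of *jou* is /u/ (a rounded vowel), it takes -ow, giving *jouow*.

jasaili, jouow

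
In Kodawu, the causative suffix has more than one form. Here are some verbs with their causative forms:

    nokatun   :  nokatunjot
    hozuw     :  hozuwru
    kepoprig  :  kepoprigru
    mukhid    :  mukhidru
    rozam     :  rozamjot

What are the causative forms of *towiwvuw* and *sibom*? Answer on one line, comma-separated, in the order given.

The pattern is nasality of the final consonant: -jot when the stem ends in a nasal (*nokatun*, *rozam*); -ru when the stem ends in a non-nasal consonant (*hozuw*, *kepoprig*, *mukhid*).
Since the final consonant of *towiwvuw* is /w/ (non-nasal), it takes -ru, giving *towiwvuwru*.
*sibom* — final consonant /m/ (a nasal) → -jot → *sibomjot*.

towiwvuwru, sibomjot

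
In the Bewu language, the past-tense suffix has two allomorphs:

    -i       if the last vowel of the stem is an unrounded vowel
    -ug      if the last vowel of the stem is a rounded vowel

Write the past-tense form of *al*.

ali

*al* — last vowel /a/ (an unrounded vowel) → -i → *ali*.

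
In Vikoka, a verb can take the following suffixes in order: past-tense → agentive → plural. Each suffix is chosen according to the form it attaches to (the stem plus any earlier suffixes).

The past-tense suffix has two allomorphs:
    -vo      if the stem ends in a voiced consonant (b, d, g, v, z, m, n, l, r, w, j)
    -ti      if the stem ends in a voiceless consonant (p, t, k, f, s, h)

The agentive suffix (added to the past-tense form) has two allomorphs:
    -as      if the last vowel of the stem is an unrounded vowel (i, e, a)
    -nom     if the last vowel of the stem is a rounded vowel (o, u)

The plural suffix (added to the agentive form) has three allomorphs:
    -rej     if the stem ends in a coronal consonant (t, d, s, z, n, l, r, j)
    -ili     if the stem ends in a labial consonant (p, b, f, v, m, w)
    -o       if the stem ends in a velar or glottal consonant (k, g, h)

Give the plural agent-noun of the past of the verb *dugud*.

The final consonant of *dugud* is /d/, which is voiced, so the past-tense suffix is -vo, giving *dugudvo*.
Since the last vowel of the past-tense form *dugudvo* is /o/ (a rounded vowel), it takes -nom, giving *dugudvonom*.
The final consonant of the agentive form *dugudvonom* is /m/, which is labial, so the plural suffix is -ili, giving *dugudvonomili*.

dugudvonomili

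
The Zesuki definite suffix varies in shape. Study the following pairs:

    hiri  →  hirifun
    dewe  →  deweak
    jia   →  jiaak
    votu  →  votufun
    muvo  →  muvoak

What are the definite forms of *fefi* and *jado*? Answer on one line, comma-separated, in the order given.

fefifun, jadoak

The suffix is conditioned by the last vowel: -fun when the last vowel of the stem is a high vowel (*hiri*, *votu*); -ak when the last vowel of the stem is a non-high vowel (*dewe*, *jia*, *muvo*).
*fefi* — last vowel /i/ (a high vowel) → -fun → *fefifun*.
*jado* — last vowel /o/ (a non-high vowel) → -ak → *jadoak*.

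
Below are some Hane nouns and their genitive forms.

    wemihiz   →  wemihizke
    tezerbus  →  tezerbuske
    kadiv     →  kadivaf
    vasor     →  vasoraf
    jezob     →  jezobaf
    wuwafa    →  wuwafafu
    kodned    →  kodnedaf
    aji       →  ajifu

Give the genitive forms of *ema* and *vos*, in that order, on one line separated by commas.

Looking at the final sound of each stem: -ke when the stem ends in a sibilant (*wemihiz*, *tezerbus*); -af when the stem ends in a non-sibilant consonant (*kadiv*, *vasor*, *jezob*, *kodned*); -fu when the stem ends in a vowel (*wuwafa*, *aji*).
Since the final sound of *ema* is /a/ (a vowel), it takes -fu, giving *emafu*.
The final sound of *vos* is /s/, which is a sibilant, so the suffix is -ke, giving *voske*.

emafu, voske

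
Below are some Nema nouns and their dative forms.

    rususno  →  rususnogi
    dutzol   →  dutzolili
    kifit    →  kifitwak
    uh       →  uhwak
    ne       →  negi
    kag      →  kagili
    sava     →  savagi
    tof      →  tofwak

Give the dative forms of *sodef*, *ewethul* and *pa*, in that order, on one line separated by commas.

Looking at the final sound of each stem: -wak when the stem ends in a voiceless consonant (*kifit*, *uh*, *tof*); -ili when the stem ends in a voiced consonant (*dutzol*, *kag*); -gi when the stem ends in a vowel (*rususno*, *ne*, *sava*).
The final sound of *sodef* is /f/, which is a voiceless consonant, so the suffix is -wak, giving *sodefwak*.
*ewethul*: final sound = /l/, a voiced consonant → -ili → *ewethulili*.
Since the final sound of *pa* is /a/ (a vowel), it takes -gi, giving *pagi*.

sodefwak, ewethulili, pagi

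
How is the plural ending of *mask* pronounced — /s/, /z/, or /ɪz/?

The stem *mask* ends in a voiceless non-sibilant consonant.
The plural suffix surfaces as /ɪz/ after sibilants, /s/ after other voiceless consonants, and /z/ after other voiced sounds.
So the plural -s on *mask* is pronounced /s/.

/s/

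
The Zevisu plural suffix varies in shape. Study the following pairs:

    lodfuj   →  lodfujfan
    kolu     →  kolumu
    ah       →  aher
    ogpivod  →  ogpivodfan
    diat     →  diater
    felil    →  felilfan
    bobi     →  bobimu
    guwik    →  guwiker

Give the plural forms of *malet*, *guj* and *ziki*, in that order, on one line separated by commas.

The suffix is conditioned by the final sound: -er when the stem ends in a voiceless consonant (*ah*, *diat*, *guwik*); -fan when the stem ends in a voiced consonant (*lodfuj*, *ogpivod*, *felil*); -mu when the stem ends in a vowel (*kolu*, *bobi*).
The final sound of *malet* is /t/, which is a voiceless consonant, so the suffix is -er, giving *maleter*.
*guj* — final sound /j/ (a voiced consonant) → -fan → *gujfan*.
The final sound of *ziki* is /i/, which is a vowel, so the suffix is -mu, giving *zikimu*.

maleter, gujfan, zikimu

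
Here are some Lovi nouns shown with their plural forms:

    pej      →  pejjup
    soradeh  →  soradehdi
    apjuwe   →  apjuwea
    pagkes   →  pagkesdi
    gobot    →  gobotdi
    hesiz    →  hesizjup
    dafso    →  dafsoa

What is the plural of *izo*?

izoa

Looking at the final sound of each stem: -di when the stem ends in a voiceless consonant (*soradeh*, *pagkes*, *gobot*); -jup when the stem ends in a voiced consonant (*pej*, *hesiz*); -a when the stem ends in a vowel (*apjuwe*, *dafso*).
The final sound of *izo* is /o/, which is a vowel, so the suffix is -a, giving *izoa*.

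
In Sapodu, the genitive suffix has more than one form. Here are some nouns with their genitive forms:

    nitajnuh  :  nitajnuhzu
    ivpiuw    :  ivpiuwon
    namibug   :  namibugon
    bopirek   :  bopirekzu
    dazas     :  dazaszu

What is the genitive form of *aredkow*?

Looking at the final consonant of each stem: -zu when the stem ends in a voiceless consonant (*nitajnuh*, *bopirek*, *dazas*); -on when the stem ends in a voiced consonant (*ivpiuw*, *namibug*).
The final consonant of *aredkow* is /w/, which is voiced, so the suffix is -on, giving *aredkowon*.

aredkowon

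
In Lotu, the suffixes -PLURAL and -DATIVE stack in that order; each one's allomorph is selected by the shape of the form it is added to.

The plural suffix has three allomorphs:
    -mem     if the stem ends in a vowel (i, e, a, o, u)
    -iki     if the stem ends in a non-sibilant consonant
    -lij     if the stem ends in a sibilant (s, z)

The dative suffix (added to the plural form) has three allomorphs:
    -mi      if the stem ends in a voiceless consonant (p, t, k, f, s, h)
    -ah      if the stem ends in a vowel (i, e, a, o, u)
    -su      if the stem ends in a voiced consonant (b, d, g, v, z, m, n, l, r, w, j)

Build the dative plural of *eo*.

The final sound of *eo* is /o/, which is a vowel, so the plural suffix is -mem, giving *eomem*.
The plural form *eomem*: final sound = /m/, a voiced consonant → -su → *eomemsu*.

eomemsu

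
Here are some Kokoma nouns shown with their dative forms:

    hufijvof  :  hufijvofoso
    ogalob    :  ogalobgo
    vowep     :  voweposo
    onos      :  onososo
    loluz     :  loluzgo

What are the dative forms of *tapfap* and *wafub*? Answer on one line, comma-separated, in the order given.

The alternation tracks the final consonant of the stem — -oso when the stem ends in a voiceless consonant (*hufijvof*, *vowep*, *onos*); -go when the stem ends in a voiced consonant (*ogalob*, *loluz*).
Since the final consonant of *tapfap* is /p/ (voiceless), it takes -oso, giving *tapfaposo*.
*wafub*: final consonant = /b/, voiced → -go → *wafubgo*.

tapfaposo, wafubgo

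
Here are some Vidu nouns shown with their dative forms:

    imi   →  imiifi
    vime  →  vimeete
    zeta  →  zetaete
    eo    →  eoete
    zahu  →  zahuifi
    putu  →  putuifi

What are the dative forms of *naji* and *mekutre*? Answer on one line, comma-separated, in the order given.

The pattern is height harmony: -ifi when the last vowel of the stem is a high vowel (*imi*, *zahu*, *putu*); -ete when the last vowel of the stem is a non-high vowel (*vime*, *zeta*, *eo*).
Since the last vowel of *naji* is /i/ (a high vowel), it takes -ifi, giving *najiifi*.
Since the last vowel of *mekutre* is /e/ (a non-high vowel), it takes -ete, giving *mekutreete*.

najiifi, mekutreete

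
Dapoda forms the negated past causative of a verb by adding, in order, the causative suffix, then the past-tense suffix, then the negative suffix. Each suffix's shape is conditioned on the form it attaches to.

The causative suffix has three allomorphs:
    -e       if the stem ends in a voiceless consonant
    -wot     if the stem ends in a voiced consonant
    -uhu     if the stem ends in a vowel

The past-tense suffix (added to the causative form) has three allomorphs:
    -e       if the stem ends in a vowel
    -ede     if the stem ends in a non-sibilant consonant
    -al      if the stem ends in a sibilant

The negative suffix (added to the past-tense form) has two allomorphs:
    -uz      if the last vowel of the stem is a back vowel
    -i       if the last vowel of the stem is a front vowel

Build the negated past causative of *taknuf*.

taknufeei

The final sound of *taknuf* is /f/, which is a voiceless consonant, so the causative suffix is -e, giving *taknufe*.
The causative form *taknufe* — final sound /e/ (a vowel) → -e → *taknufee*.
The past-tense form *taknufee*: last vowel = /e/, a front vowel → -i → *taknufeei*.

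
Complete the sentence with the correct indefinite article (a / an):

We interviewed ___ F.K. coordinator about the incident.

The indefinite article is chosen by the initial *sound* of the following word, not its spelling.
The initialism *F.K.* is read letter by letter; the first letter, F, is pronounced /ɛf/, which begins with a vowel sound.
So the article is *an*: We interviewed an F.K. coordinator about the incident.

an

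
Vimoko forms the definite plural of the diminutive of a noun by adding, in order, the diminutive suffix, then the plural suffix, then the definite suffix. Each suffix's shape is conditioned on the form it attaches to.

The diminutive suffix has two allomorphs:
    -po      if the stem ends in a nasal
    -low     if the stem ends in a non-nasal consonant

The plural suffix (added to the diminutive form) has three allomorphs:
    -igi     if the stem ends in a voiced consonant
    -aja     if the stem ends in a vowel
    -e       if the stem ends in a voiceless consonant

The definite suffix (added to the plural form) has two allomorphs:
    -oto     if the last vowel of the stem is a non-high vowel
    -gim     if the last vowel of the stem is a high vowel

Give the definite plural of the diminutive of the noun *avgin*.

avginpoajaoto

*avgin* — final consonant /n/ (a nasal) → -po → *avginpo*.
The final sound of the diminutive form *avginpo* is /o/, which is a vowel, so the plural suffix is -aja, giving *avginpoaja*.
The plural form *avginpoaja*: last vowel = /a/, a non-high vowel → -oto → *avginpoajaoto*.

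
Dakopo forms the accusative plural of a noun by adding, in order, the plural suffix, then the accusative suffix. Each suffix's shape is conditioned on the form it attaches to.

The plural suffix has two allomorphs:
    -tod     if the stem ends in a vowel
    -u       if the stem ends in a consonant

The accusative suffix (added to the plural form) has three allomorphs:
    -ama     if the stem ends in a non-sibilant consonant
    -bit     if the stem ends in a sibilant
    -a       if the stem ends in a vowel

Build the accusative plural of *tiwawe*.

The final sound of *tiwawe* is /e/, which is a vowel, so the plural suffix is -tod, giving *tiwawetod*.
The plural form *tiwawetod* — final sound /d/ (a non-sibilant consonant) → -ama → *tiwawetodama*.

tiwawetodama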